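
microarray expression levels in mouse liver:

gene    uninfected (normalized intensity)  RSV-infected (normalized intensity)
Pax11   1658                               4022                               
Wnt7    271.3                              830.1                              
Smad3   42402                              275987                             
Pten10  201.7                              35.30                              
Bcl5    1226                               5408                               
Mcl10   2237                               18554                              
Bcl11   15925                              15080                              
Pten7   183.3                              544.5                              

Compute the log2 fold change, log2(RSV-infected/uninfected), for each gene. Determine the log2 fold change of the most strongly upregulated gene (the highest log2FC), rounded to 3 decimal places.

3.052

log2(4022/1658) = 1.278  (Pax11)
log2(830.1/271.3) = 1.613  (Wnt7)
log2(275987/42402) = 2.702  (Smad3)
log2(35.30/201.7) = -2.514  (Pten10)
log2(5408/1226) = 2.141  (Bcl5)
log2(18554/2237) = 3.052  (Mcl10)
log2(15080/15925) = -0.079  (Bcl11)
log2(544.5/183.3) = 1.571  (Pten7)
Mcl10 is most strongly upregulated.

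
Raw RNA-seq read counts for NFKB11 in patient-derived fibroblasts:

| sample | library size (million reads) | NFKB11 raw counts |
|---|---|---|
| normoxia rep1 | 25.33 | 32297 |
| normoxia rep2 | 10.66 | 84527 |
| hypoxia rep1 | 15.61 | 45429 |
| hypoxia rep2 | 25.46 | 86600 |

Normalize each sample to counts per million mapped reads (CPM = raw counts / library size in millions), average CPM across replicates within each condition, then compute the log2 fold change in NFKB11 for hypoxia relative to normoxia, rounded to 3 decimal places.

CPM(normoxia rep1) = 32297 / 25.33 = 1275.0493
CPM(normoxia rep2) = 84527 / 10.66 = 7929.3621
CPM(hypoxia rep1) = 45429 / 15.61 = 2910.2498
CPM(hypoxia rep2) = 86600 / 25.46 = 3401.4140
mean CPM(normoxia) = 4602.2057; mean CPM(hypoxia) = 3155.8319
Fold change = 3155.8319 / 4602.2057 = 0.68572
log2(0.68572) = -0.5443

-0.544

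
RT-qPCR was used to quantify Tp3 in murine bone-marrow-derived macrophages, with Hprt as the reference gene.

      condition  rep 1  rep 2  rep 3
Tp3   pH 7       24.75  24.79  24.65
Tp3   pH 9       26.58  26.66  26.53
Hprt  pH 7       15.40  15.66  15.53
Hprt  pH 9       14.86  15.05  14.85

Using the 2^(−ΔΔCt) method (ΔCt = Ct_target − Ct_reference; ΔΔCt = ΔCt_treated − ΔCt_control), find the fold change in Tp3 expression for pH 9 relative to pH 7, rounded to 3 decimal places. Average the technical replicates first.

Mean Ct: Tp3 pH 7 24.730; Tp3 pH 9 26.590; Hprt pH 7 15.530; Hprt pH 9 14.920
ΔCt(pH 7) = 24.730 − 15.530 = 9.200
ΔCt(pH 9) = 26.590 − 14.920 = 11.670
ΔΔCt = 11.670 − 9.200 = 2.470
Fold change = 2^(−2.470) = 0.1805

0.180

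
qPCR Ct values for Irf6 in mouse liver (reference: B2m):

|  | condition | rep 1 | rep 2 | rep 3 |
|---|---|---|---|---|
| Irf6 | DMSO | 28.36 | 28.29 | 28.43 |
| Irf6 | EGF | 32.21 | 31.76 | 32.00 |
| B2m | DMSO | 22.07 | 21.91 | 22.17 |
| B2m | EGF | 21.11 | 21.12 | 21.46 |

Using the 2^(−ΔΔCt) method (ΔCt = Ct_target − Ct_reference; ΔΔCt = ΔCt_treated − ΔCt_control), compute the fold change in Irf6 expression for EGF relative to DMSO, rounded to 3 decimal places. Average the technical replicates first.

Mean Ct: Irf6 DMSO 28.360; Irf6 EGF 31.990; B2m DMSO 22.050; B2m EGF 21.230
ΔCt(DMSO) = 28.360 − 22.050 = 6.310
ΔCt(EGF) = 31.990 − 21.230 = 10.760
ΔΔCt = 10.760 − 6.310 = 4.450
Fold change = 2^(−4.450) = 0.0458

0.046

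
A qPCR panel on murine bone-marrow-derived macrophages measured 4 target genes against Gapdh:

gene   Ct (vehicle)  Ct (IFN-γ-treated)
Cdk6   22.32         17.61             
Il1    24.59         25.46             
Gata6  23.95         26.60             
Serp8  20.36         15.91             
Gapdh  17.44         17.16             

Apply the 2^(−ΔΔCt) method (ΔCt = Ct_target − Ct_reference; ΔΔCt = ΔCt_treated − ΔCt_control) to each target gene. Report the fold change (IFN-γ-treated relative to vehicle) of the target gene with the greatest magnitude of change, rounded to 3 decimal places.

Cdk6: ΔΔCt = (17.61−17.16) − (22.32−17.44) = 0.45 − 4.88 = -4.43; fold change = 2^4.43 = 21.556
Il1: ΔΔCt = (25.46−17.16) − (24.59−17.44) = 8.30 − 7.15 = 1.15; fold change = 2^-1.15 = 0.451
Gata6: ΔΔCt = (26.60−17.16) − (23.95−17.44) = 9.44 − 6.51 = 2.93; fold change = 2^-2.93 = 0.131
Serp8: ΔΔCt = (15.91−17.16) − (20.36−17.44) = -1.25 − 2.92 = -4.17; fold change = 2^4.17 = 18.001
Cdk6 has the largest |ΔΔCt| = 4.43.

21.556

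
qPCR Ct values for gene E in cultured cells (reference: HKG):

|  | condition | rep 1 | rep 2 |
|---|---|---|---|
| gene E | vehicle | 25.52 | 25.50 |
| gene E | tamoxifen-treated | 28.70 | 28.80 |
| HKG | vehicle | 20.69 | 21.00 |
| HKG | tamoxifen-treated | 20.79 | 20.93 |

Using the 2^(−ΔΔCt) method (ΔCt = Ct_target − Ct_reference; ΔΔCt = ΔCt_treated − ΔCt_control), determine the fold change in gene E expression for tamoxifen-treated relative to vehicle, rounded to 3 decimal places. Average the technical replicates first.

Mean Ct: gene E vehicle 25.510; gene E tamoxifen-treated 28.750; HKG vehicle 20.845; HKG tamoxifen-treated 20.860
ΔCt(vehicle) = 25.510 − 20.845 = 4.665
ΔCt(tamoxifen-treated) = 28.750 − 20.860 = 7.890
ΔΔCt = 7.890 − 4.665 = 3.225
Fold change = 2^(−3.225) = 0.1069

0.107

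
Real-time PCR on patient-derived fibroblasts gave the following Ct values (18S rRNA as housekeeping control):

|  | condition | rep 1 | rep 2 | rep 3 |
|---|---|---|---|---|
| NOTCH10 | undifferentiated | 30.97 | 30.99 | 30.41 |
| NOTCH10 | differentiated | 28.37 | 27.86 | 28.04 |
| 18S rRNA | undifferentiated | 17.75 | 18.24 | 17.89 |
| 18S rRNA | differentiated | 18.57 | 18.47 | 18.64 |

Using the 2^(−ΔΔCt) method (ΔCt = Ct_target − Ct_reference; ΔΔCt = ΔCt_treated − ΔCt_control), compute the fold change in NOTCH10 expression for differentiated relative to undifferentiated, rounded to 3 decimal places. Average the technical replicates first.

Mean Ct: NOTCH10 undifferentiated 30.790; NOTCH10 differentiated 28.090; 18S rRNA undifferentiated 17.960; 18S rRNA differentiated 18.560
ΔCt(undifferentiated) = 30.790 − 17.960 = 12.830
ΔCt(differentiated) = 28.090 − 18.560 = 9.530
ΔΔCt = 9.530 − 12.830 = -3.300
Fold change = 2^(−(-3.300)) = 2^3.300 = 9.8492

9.849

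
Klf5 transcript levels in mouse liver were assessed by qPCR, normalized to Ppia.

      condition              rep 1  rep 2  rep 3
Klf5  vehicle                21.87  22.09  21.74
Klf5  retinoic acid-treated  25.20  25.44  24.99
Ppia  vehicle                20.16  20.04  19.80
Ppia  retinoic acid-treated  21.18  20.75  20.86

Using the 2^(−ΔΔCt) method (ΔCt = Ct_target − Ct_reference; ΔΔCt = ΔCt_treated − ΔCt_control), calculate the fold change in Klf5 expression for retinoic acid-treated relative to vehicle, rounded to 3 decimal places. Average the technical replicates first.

Mean Ct: Klf5 vehicle 21.900; Klf5 retinoic acid-treated 25.210; Ppia vehicle 20.000; Ppia retinoic acid-treated 20.930
ΔCt(vehicle) = 21.900 − 20.000 = 1.900
ΔCt(retinoic acid-treated) = 25.210 − 20.930 = 4.280
ΔΔCt = 4.280 − 1.900 = 2.380
Fold change = 2^(−2.380) = 0.1921

0.192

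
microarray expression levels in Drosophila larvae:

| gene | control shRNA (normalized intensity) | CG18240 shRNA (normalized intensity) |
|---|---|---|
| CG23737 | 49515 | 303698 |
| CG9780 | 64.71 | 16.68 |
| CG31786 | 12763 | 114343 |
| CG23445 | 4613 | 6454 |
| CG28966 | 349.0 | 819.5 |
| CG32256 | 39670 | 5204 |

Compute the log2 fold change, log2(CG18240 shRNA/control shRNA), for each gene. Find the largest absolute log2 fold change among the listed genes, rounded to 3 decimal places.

3.163

log2(303698/49515) = 2.617  (CG23737)
log2(16.68/64.71) = -1.956  (CG9780)
log2(114343/12763) = 3.163  (CG31786)
log2(6454/4613) = 0.484  (CG23445)
log2(819.5/349.0) = 1.232  (CG28966)
log2(5204/39670) = -2.930  (CG32256)
The largest magnitude belongs to CG31786.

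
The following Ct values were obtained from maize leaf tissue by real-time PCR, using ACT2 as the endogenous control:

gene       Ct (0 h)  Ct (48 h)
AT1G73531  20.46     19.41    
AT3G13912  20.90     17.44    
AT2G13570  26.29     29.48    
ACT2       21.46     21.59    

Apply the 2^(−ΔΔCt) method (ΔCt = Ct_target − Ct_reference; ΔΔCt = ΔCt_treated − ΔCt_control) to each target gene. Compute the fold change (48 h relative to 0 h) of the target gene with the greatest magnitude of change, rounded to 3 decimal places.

AT1G73531: ΔΔCt = (19.41−21.59) − (20.46−21.46) = -2.18 − (-1.00) = -1.18; fold change = 2^1.18 = 2.266
AT3G13912: ΔΔCt = (17.44−21.59) − (20.90−21.46) = -4.15 − (-0.56) = -3.59; fold change = 2^3.59 = 12.042
AT2G13570: ΔΔCt = (29.48−21.59) − (26.29−21.46) = 7.89 − 4.83 = 3.06; fold change = 2^-3.06 = 0.120
AT3G13912 has the largest |ΔΔCt| = 3.59.

12.042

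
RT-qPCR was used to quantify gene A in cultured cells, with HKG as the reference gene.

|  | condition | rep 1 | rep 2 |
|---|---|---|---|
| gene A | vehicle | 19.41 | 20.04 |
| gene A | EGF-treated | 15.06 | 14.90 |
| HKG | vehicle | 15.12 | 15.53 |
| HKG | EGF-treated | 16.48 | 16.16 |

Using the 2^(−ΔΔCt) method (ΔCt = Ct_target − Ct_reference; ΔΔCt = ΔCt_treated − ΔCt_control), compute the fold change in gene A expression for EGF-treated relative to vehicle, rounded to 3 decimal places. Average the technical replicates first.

53.446

Mean Ct: gene A vehicle 19.725; gene A EGF-treated 14.980; HKG vehicle 15.325; HKG EGF-treated 16.320
ΔCt(vehicle) = 19.725 − 15.325 = 4.400
ΔCt(EGF-treated) = 14.980 − 16.320 = -1.340
ΔΔCt = -1.340 − 4.400 = -5.740
Fold change = 2^(−(-5.740)) = 2^5.740 = 53.4456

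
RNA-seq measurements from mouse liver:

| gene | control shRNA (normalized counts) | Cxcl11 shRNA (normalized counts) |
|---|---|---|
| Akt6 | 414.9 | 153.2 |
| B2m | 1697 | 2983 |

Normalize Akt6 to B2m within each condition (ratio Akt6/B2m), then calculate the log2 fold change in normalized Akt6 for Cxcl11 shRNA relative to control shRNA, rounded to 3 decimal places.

Akt6/B2m (control shRNA) = 414.9 / 1697 = 0.24449
Akt6/B2m (Cxcl11 shRNA) = 153.2 / 2983 = 0.051358
Fold change = 0.051358 / 0.24449 = 0.2101
log2(0.2101) = -2.2511

-2.251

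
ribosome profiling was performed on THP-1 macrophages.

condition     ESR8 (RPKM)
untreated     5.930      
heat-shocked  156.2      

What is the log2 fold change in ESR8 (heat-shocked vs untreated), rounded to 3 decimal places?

4.719

Fold change = 156.2 / 5.930 = 26.3406
log2(26.3406) = 4.7192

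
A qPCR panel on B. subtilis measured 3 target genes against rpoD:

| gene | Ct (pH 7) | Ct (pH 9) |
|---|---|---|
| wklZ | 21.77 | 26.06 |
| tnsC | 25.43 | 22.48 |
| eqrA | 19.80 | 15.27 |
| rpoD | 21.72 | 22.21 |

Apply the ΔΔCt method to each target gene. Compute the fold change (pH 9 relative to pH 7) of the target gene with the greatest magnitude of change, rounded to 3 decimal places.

wklZ: ΔΔCt = (26.06−22.21) − (21.77−21.72) = 3.85 − 0.05 = 3.80; fold change = 2^-3.80 = 0.072
tnsC: ΔΔCt = (22.48−22.21) − (25.43−21.72) = 0.27 − 3.71 = -3.44; fold change = 2^3.44 = 10.853
eqrA: ΔΔCt = (15.27−22.21) − (19.80−21.72) = -6.94 − (-1.92) = -5.02; fold change = 2^5.02 = 32.447
eqrA has the largest |ΔΔCt| = 5.02.

32.447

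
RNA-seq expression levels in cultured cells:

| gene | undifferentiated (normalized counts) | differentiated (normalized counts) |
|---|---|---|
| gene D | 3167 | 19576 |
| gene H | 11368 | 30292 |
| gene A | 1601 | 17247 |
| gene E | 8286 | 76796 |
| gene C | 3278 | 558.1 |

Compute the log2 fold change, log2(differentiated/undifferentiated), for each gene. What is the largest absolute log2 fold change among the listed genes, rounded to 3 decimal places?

3.429

log2(19576/3167) = 2.628  (gene D)
log2(30292/11368) = 1.414  (gene H)
log2(17247/1601) = 3.429  (gene A)
log2(76796/8286) = 3.212  (gene E)
log2(558.1/3278) = -2.554  (gene C)
The largest magnitude belongs to gene A.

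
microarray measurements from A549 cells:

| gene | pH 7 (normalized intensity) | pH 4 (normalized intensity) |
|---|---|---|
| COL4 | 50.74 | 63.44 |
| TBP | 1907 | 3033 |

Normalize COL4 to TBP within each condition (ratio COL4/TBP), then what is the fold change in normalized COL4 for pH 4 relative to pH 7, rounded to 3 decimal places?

0.786

COL4/TBP (pH 7) = 50.74 / 1907 = 0.026607
COL4/TBP (pH 4) = 63.44 / 3033 = 0.020917
Fold change = 0.020917 / 0.026607 = 0.7861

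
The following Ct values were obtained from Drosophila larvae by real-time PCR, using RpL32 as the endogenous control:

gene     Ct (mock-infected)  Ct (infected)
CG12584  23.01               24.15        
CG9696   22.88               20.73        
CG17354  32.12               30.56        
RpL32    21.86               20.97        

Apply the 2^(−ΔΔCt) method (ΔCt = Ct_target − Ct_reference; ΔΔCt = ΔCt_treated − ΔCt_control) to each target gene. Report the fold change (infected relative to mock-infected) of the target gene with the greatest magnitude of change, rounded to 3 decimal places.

0.245

CG12584: ΔΔCt = (24.15−20.97) − (23.01−21.86) = 3.18 − 1.15 = 2.03; fold change = 2^-2.03 = 0.245
CG9696: ΔΔCt = (20.73−20.97) − (22.88−21.86) = -0.24 − 1.02 = -1.26; fold change = 2^1.26 = 2.395
CG17354: ΔΔCt = (30.56−20.97) − (32.12−21.86) = 9.59 − 10.26 = -0.67; fold change = 2^0.67 = 1.591
CG12584 has the largest |ΔΔCt| = 2.03.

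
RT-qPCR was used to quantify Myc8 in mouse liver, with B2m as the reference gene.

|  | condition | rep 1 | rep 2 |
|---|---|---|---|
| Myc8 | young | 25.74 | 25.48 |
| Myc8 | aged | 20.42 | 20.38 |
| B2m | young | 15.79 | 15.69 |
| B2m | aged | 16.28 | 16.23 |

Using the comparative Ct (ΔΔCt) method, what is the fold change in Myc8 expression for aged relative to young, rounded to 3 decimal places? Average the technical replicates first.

52.893

Mean Ct: Myc8 young 25.610; Myc8 aged 20.400; B2m young 15.740; B2m aged 16.255
ΔCt(young) = 25.610 − 15.740 = 9.870
ΔCt(aged) = 20.400 − 16.255 = 4.145
ΔΔCt = 4.145 − 9.870 = -5.725
Fold change = 2^(−(-5.725)) = 2^5.725 = 52.8928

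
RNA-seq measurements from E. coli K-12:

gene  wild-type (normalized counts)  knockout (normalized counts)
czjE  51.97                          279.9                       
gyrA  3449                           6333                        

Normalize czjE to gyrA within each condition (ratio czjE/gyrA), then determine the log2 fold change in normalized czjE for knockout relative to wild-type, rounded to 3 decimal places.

czjE/gyrA (wild-type) = 51.97 / 3449 = 0.015068
czjE/gyrA (knockout) = 279.9 / 6333 = 0.044197
Fold change = 0.044197 / 0.015068 = 2.9331
log2(2.9331) = 1.5524

1.552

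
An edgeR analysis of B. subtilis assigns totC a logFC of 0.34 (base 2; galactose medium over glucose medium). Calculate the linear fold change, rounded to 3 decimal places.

Fold change = 2^(0.34) = 1.2658

1.266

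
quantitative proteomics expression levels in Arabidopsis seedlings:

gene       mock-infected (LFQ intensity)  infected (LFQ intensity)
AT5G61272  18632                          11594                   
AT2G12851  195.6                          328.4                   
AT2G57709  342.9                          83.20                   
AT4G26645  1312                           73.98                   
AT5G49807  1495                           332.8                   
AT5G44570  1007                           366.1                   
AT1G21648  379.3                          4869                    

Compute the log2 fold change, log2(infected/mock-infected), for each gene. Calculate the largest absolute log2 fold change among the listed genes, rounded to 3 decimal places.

4.148

log2(11594/18632) = -0.684  (AT5G61272)
log2(328.4/195.6) = 0.748  (AT2G12851)
log2(83.20/342.9) = -2.043  (AT2G57709)
log2(73.98/1312) = -4.148  (AT4G26645)
log2(332.8/1495) = -2.167  (AT5G49807)
log2(366.1/1007) = -1.460  (AT5G44570)
log2(4869/379.3) = 3.682  (AT1G21648)
The largest magnitude belongs to AT4G26645.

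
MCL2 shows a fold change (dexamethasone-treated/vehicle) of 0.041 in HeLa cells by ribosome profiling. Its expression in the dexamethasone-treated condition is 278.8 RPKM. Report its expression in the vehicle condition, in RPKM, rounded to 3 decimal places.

6800.000

vehicle expression = 278.8 / 0.041 = 6800.000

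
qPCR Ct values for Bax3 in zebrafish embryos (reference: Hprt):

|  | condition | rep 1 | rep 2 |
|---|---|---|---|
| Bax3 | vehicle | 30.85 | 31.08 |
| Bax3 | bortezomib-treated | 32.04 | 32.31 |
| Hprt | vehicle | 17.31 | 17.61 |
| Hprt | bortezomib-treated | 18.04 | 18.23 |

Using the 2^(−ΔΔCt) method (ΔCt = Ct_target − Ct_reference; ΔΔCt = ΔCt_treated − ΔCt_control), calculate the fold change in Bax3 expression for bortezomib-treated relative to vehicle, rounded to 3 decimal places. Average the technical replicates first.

Mean Ct: Bax3 vehicle 30.965; Bax3 bortezomib-treated 32.175; Hprt vehicle 17.460; Hprt bortezomib-treated 18.135
ΔCt(vehicle) = 30.965 − 17.460 = 13.505
ΔCt(bortezomib-treated) = 32.175 − 18.135 = 14.040
ΔΔCt = 14.040 − 13.505 = 0.535
Fold change = 2^(−0.535) = 0.6902

0.690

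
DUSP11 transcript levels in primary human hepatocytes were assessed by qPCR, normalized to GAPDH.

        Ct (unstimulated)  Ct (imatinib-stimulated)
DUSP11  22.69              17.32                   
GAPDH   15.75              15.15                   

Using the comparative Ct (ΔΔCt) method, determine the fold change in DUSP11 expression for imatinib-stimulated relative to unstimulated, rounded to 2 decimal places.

ΔCt(unstimulated) = 22.690 − 15.750 = 6.940
ΔCt(imatinib-stimulated) = 17.320 − 15.150 = 2.170
ΔΔCt = 2.170 − 6.940 = -4.770
Fold change = 2^(−(-4.770)) = 2^4.770 = 27.284

27.28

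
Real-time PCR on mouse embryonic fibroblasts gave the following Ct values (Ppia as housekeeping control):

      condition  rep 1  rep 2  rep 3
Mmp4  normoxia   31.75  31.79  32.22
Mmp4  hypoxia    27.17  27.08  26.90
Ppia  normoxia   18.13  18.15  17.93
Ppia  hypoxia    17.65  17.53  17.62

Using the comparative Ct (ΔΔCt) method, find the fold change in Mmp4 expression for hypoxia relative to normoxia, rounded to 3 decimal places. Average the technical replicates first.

Mean Ct: Mmp4 normoxia 31.920; Mmp4 hypoxia 27.050; Ppia normoxia 18.070; Ppia hypoxia 17.600
ΔCt(normoxia) = 31.920 − 18.070 = 13.850
ΔCt(hypoxia) = 27.050 − 17.600 = 9.450
ΔΔCt = 9.450 − 13.850 = -4.400
Fold change = 2^(−(-4.400)) = 2^4.400 = 21.1121

21.112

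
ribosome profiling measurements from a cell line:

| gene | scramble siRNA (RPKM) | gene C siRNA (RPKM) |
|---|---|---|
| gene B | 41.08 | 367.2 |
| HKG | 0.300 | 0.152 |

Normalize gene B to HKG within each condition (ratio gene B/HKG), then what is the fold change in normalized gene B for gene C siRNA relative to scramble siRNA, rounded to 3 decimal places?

gene B/HKG (scramble siRNA) = 41.08 / 0.300 = 136.93
gene B/HKG (gene C siRNA) = 367.2 / 0.152 = 2415.8
Fold change = 2415.8 / 136.93 = 17.6421

17.642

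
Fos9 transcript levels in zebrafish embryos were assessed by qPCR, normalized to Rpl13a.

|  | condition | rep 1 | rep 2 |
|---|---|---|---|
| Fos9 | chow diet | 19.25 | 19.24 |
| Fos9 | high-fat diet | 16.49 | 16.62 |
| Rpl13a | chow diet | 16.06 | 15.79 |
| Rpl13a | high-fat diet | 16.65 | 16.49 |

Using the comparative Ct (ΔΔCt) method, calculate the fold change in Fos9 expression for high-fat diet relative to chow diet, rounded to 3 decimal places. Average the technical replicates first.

10.091

Mean Ct: Fos9 chow diet 19.245; Fos9 high-fat diet 16.555; Rpl13a chow diet 15.925; Rpl13a high-fat diet 16.570
ΔCt(chow diet) = 19.245 − 15.925 = 3.320
ΔCt(high-fat diet) = 16.555 − 16.570 = -0.015
ΔΔCt = -0.015 − 3.320 = -3.335
Fold change = 2^(−(-3.335)) = 2^3.335 = 10.0910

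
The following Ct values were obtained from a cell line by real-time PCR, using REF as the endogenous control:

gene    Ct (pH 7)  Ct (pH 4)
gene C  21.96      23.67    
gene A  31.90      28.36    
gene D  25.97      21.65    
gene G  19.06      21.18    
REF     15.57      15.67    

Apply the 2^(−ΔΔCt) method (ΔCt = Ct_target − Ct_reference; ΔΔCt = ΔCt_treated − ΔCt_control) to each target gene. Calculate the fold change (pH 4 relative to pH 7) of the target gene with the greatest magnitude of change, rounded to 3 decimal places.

gene C: ΔΔCt = (23.67−15.67) − (21.96−15.57) = 8.00 − 6.39 = 1.61; fold change = 2^-1.61 = 0.328
gene A: ΔΔCt = (28.36−15.67) − (31.90−15.57) = 12.69 − 16.33 = -3.64; fold change = 2^3.64 = 12.467
gene D: ΔΔCt = (21.65−15.67) − (25.97−15.57) = 5.98 − 10.40 = -4.42; fold change = 2^4.42 = 21.407
gene G: ΔΔCt = (21.18−15.67) − (19.06−15.57) = 5.51 − 3.49 = 2.02; fold change = 2^-2.02 = 0.247
gene D has the largest |ΔΔCt| = 4.42.

21.407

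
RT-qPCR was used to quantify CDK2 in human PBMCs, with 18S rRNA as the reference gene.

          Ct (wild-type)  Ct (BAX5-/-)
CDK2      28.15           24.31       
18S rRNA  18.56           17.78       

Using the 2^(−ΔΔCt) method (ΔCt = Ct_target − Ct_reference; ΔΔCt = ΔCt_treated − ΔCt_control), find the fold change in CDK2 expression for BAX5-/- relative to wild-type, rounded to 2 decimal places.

8.34

ΔCt(wild-type) = 28.150 − 18.560 = 9.590
ΔCt(BAX5-/-) = 24.310 − 17.780 = 6.530
ΔΔCt = 6.530 − 9.590 = -3.060
Fold change = 2^(−(-3.060)) = 2^3.060 = 8.340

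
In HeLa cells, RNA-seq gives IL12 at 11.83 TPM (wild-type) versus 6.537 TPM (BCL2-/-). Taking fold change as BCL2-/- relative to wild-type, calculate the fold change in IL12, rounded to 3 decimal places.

Fold change = 6.537 / 11.83 = 0.5526
IL12 is downregulated.

0.553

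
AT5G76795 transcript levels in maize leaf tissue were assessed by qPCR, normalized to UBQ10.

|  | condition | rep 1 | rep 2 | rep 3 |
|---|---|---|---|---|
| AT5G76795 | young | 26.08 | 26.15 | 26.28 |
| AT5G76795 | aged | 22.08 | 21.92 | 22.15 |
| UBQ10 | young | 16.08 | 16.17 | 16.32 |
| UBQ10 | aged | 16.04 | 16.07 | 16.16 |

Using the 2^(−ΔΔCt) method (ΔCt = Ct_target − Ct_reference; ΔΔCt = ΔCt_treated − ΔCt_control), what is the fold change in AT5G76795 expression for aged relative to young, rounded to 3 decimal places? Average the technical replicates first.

Mean Ct: AT5G76795 young 26.170; AT5G76795 aged 22.050; UBQ10 young 16.190; UBQ10 aged 16.090
ΔCt(young) = 26.170 − 16.190 = 9.980
ΔCt(aged) = 22.050 − 16.090 = 5.960
ΔΔCt = 5.960 − 9.980 = -4.020
Fold change = 2^(−(-4.020)) = 2^4.020 = 16.2234

16.223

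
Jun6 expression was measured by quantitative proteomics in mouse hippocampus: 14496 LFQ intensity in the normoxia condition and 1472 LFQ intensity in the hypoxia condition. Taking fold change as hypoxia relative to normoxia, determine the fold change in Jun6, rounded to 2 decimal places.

0.10

Fold change = 1472 / 14496 = 0.102
Jun6 is downregulated.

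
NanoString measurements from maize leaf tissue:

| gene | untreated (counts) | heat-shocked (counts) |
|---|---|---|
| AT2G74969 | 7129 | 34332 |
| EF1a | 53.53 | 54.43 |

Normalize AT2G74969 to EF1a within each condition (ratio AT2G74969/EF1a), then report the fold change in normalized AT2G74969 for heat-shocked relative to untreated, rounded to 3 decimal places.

4.736

AT2G74969/EF1a (untreated) = 7129 / 53.53 = 133.18
AT2G74969/EF1a (heat-shocked) = 34332 / 54.43 = 630.76
Fold change = 630.76 / 133.18 = 4.7362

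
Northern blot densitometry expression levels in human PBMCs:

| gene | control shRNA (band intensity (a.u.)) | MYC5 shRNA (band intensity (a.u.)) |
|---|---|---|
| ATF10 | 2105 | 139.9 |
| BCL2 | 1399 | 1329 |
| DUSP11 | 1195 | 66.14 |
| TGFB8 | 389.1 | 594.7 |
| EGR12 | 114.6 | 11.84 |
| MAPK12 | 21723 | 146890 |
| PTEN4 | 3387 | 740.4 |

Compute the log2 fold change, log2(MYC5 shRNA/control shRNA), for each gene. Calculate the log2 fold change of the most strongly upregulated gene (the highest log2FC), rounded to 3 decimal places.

2.757

log2(139.9/2105) = -3.911  (ATF10)
log2(1329/1399) = -0.074  (BCL2)
log2(66.14/1195) = -4.175  (DUSP11)
log2(594.7/389.1) = 0.612  (TGFB8)
log2(11.84/114.6) = -3.275  (EGR12)
log2(146890/21723) = 2.757  (MAPK12)
log2(740.4/3387) = -2.194  (PTEN4)
MAPK12 is most strongly upregulated.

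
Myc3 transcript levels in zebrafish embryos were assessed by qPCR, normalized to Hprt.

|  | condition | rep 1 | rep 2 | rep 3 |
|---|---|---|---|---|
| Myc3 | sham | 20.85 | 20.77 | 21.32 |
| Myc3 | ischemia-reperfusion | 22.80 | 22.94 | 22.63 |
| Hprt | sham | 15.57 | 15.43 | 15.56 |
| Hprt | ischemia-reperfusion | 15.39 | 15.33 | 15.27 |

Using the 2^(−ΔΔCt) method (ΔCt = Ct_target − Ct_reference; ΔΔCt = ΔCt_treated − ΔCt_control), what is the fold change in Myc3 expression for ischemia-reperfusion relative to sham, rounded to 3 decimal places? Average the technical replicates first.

Mean Ct: Myc3 sham 20.980; Myc3 ischemia-reperfusion 22.790; Hprt sham 15.520; Hprt ischemia-reperfusion 15.330
ΔCt(sham) = 20.980 − 15.520 = 5.460
ΔCt(ischemia-reperfusion) = 22.790 − 15.330 = 7.460
ΔΔCt = 7.460 − 5.460 = 2.000
Fold change = 2^(−2.000) = 0.2500

0.250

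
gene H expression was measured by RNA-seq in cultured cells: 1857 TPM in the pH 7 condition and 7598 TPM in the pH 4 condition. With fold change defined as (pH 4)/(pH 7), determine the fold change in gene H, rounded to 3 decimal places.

4.092

Fold change = 7598 / 1857 = 4.0915
gene H is upregulated.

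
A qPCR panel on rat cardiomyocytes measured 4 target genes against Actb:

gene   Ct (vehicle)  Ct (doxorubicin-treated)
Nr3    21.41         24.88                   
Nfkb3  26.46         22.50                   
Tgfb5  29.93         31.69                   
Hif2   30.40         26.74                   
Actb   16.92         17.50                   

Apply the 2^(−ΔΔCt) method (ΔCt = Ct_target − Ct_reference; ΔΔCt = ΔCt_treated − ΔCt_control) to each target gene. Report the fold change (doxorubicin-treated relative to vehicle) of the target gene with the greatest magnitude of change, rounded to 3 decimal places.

Nr3: ΔΔCt = (24.88−17.50) − (21.41−16.92) = 7.38 − 4.49 = 2.89; fold change = 2^-2.89 = 0.135
Nfkb3: ΔΔCt = (22.50−17.50) − (26.46−16.92) = 5.00 − 9.54 = -4.54; fold change = 2^4.54 = 23.264
Tgfb5: ΔΔCt = (31.69−17.50) − (29.93−16.92) = 14.19 − 13.01 = 1.18; fold change = 2^-1.18 = 0.441
Hif2: ΔΔCt = (26.74−17.50) − (30.40−16.92) = 9.24 − 13.48 = -4.24; fold change = 2^4.24 = 18.896
Nfkb3 has the largest |ΔΔCt| = 4.54.

23.264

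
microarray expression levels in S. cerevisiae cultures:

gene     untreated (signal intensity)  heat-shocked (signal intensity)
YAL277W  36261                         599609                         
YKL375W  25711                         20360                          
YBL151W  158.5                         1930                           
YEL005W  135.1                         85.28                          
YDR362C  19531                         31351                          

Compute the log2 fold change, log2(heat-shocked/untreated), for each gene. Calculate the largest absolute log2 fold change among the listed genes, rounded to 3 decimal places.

4.048

log2(599609/36261) = 4.048  (YAL277W)
log2(20360/25711) = -0.337  (YKL375W)
log2(1930/158.5) = 3.606  (YBL151W)
log2(85.28/135.1) = -0.664  (YEL005W)
log2(31351/19531) = 0.683  (YDR362C)
The largest magnitude belongs to YAL277W.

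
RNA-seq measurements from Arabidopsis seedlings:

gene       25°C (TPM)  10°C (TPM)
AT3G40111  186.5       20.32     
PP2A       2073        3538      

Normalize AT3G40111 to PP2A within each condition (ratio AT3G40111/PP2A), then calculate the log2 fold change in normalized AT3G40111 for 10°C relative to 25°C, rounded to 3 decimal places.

-3.969

AT3G40111/PP2A (25°C) = 186.5 / 2073 = 0.089966
AT3G40111/PP2A (10°C) = 20.32 / 3538 = 0.0057434
Fold change = 0.0057434 / 0.089966 = 0.0638
log2(0.0638) = -3.9694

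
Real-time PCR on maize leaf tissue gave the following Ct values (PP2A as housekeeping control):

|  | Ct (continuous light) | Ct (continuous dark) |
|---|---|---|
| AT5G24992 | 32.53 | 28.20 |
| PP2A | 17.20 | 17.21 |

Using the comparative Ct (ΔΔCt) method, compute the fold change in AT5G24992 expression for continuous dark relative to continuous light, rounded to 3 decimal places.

ΔCt(continuous light) = 32.530 − 17.200 = 15.330
ΔCt(continuous dark) = 28.200 − 17.210 = 10.990
ΔΔCt = 10.990 − 15.330 = -4.340
Fold change = 2^(−(-4.340)) = 2^4.340 = 20.2521

20.252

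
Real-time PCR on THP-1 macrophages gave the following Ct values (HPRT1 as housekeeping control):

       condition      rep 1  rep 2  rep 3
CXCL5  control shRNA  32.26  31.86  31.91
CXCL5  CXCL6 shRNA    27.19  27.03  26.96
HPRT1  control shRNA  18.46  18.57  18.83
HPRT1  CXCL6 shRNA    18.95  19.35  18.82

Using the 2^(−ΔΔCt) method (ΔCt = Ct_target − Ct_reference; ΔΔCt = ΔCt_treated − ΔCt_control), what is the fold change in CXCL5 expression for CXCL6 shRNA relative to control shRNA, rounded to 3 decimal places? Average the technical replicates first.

41.355

Mean Ct: CXCL5 control shRNA 32.010; CXCL5 CXCL6 shRNA 27.060; HPRT1 control shRNA 18.620; HPRT1 CXCL6 shRNA 19.040
ΔCt(control shRNA) = 32.010 − 18.620 = 13.390
ΔCt(CXCL6 shRNA) = 27.060 − 19.040 = 8.020
ΔΔCt = 8.020 − 13.390 = -5.370
Fold change = 2^(−(-5.370)) = 2^5.370 = 41.3553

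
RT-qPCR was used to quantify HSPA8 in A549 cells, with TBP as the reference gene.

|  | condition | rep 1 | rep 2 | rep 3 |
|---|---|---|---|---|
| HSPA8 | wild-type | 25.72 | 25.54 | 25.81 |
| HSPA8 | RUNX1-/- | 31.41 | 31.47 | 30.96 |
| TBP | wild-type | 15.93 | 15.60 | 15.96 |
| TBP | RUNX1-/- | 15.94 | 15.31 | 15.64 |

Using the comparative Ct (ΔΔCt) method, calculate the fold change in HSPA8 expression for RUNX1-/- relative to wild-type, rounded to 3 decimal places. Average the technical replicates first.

Mean Ct: HSPA8 wild-type 25.690; HSPA8 RUNX1-/- 31.280; TBP wild-type 15.830; TBP RUNX1-/- 15.630
ΔCt(wild-type) = 25.690 − 15.830 = 9.860
ΔCt(RUNX1-/-) = 31.280 − 15.630 = 15.650
ΔΔCt = 15.650 − 9.860 = 5.790
Fold change = 2^(−5.790) = 0.0181

0.018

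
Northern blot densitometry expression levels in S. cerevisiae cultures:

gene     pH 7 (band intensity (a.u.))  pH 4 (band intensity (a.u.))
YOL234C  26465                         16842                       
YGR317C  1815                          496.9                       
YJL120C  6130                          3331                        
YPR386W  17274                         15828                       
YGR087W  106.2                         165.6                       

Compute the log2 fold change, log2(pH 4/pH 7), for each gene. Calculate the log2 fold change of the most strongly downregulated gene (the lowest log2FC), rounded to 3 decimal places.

log2(16842/26465) = -0.652  (YOL234C)
log2(496.9/1815) = -1.869  (YGR317C)
log2(3331/6130) = -0.880  (YJL120C)
log2(15828/17274) = -0.126  (YPR386W)
log2(165.6/106.2) = 0.641  (YGR087W)
YGR317C is most strongly downregulated.

-1.869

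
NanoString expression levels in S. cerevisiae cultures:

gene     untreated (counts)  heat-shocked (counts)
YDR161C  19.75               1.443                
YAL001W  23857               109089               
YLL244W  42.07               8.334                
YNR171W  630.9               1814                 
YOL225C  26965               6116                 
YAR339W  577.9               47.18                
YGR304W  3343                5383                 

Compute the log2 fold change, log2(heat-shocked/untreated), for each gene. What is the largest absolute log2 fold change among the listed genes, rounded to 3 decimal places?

3.775

log2(1.443/19.75) = -3.775  (YDR161C)
log2(109089/23857) = 2.193  (YAL001W)
log2(8.334/42.07) = -2.336  (YLL244W)
log2(1814/630.9) = 1.524  (YNR171W)
log2(6116/26965) = -2.140  (YOL225C)
log2(47.18/577.9) = -3.615  (YAR339W)
log2(5383/3343) = 0.687  (YGR304W)
The largest magnitude belongs to YDR161C.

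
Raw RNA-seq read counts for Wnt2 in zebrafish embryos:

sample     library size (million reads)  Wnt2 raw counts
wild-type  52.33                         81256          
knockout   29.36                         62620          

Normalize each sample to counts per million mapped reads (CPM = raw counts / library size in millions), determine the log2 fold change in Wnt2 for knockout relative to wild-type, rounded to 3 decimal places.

0.458

CPM(wild-type) = 81256 / 52.33 = 1552.7613
CPM(knockout) = 62620 / 29.36 = 2132.8338
Fold change = 2132.8338 / 1552.7613 = 1.37357
log2(1.37357) = 0.4579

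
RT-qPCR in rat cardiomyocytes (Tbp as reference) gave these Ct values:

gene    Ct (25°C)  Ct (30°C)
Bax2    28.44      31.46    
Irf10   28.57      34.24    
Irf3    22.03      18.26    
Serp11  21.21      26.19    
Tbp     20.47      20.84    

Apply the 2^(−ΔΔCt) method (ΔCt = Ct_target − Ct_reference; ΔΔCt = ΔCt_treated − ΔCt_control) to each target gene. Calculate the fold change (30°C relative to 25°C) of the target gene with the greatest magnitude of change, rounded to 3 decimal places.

Bax2: ΔΔCt = (31.46−20.84) − (28.44−20.47) = 10.62 − 7.97 = 2.65; fold change = 2^-2.65 = 0.159
Irf10: ΔΔCt = (34.24−20.84) − (28.57−20.47) = 13.40 − 8.10 = 5.30; fold change = 2^-5.30 = 0.025
Irf3: ΔΔCt = (18.26−20.84) − (22.03−20.47) = -2.58 − 1.56 = -4.14; fold change = 2^4.14 = 17.630
Serp11: ΔΔCt = (26.19−20.84) − (21.21−20.47) = 5.35 − 0.74 = 4.61; fold change = 2^-4.61 = 0.041
Irf10 has the largest |ΔΔCt| = 5.30.

0.025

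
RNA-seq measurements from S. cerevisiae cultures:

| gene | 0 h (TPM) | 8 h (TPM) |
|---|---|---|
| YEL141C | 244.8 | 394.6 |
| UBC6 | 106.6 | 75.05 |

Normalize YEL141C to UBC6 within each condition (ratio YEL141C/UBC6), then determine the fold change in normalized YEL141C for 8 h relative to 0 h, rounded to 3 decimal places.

2.290

YEL141C/UBC6 (0 h) = 244.8 / 106.6 = 2.2964
YEL141C/UBC6 (8 h) = 394.6 / 75.05 = 5.2578
Fold change = 5.2578 / 2.2964 = 2.2896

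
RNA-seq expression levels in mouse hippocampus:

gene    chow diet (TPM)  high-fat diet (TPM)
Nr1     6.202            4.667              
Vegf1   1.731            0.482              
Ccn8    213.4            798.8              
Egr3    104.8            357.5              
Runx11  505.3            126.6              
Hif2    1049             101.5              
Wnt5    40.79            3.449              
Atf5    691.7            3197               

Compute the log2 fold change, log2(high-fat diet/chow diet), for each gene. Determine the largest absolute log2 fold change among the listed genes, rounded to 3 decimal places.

log2(4.667/6.202) = -0.410  (Nr1)
log2(0.482/1.731) = -1.845  (Vegf1)
log2(798.8/213.4) = 1.904  (Ccn8)
log2(357.5/104.8) = 1.770  (Egr3)
log2(126.6/505.3) = -1.997  (Runx11)
log2(101.5/1049) = -3.369  (Hif2)
log2(3.449/40.79) = -3.564  (Wnt5)
log2(3197/691.7) = 2.209  (Atf5)
The largest magnitude belongs to Wnt5.

3.564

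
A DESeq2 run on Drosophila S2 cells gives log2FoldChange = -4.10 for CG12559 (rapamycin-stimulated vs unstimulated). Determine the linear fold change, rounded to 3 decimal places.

Fold change = 2^(-4.10) = 0.0583
That is, CG12559 drops to 5.8% of the unstimulated level.

0.058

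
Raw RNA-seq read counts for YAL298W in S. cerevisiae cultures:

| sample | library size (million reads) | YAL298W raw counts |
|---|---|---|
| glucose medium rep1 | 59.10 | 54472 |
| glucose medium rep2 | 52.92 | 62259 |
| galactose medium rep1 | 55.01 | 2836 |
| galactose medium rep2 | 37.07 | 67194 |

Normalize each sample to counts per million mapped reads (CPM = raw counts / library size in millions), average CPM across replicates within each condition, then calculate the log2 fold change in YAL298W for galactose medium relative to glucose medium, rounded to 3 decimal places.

CPM(glucose medium rep1) = 54472 / 59.10 = 921.6920
CPM(glucose medium rep2) = 62259 / 52.92 = 1176.4739
CPM(galactose medium rep1) = 2836 / 55.01 = 51.5543
CPM(galactose medium rep2) = 67194 / 37.07 = 1812.6248
mean CPM(glucose medium) = 1049.0830; mean CPM(galactose medium) = 932.0895
Fold change = 932.0895 / 1049.0830 = 0.88848
log2(0.88848) = -0.1706

-0.171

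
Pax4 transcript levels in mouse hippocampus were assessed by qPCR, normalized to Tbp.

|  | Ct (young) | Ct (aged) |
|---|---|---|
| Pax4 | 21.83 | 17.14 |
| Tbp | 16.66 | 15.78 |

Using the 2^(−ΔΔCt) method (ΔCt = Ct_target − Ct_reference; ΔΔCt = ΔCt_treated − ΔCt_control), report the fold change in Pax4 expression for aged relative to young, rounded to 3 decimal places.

14.026

ΔCt(young) = 21.830 − 16.660 = 5.170
ΔCt(aged) = 17.140 − 15.780 = 1.360
ΔΔCt = 1.360 − 5.170 = -3.810
Fold change = 2^(−(-3.810)) = 2^3.810 = 14.0257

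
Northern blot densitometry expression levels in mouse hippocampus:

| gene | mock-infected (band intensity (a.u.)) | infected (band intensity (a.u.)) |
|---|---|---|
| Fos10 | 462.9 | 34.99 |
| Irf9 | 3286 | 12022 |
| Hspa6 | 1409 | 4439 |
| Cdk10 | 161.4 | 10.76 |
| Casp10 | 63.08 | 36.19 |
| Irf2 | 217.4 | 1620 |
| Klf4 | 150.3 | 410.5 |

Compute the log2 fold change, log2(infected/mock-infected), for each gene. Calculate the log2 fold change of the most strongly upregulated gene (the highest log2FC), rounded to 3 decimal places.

log2(34.99/462.9) = -3.726  (Fos10)
log2(12022/3286) = 1.871  (Irf9)
log2(4439/1409) = 1.656  (Hspa6)
log2(10.76/161.4) = -3.907  (Cdk10)
log2(36.19/63.08) = -0.802  (Casp10)
log2(1620/217.4) = 2.898  (Irf2)
log2(410.5/150.3) = 1.450  (Klf4)
Irf2 is most strongly upregulated.

2.898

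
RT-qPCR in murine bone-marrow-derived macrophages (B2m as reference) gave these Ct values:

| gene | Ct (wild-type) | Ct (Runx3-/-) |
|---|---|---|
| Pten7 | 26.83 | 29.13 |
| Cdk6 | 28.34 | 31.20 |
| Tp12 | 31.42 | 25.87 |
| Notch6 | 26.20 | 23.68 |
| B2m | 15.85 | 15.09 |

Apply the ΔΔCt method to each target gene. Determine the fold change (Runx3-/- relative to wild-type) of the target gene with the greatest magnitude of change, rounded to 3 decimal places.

27.665

Pten7: ΔΔCt = (29.13−15.09) − (26.83−15.85) = 14.04 − 10.98 = 3.06; fold change = 2^-3.06 = 0.120
Cdk6: ΔΔCt = (31.20−15.09) − (28.34−15.85) = 16.11 − 12.49 = 3.62; fold change = 2^-3.62 = 0.081
Tp12: ΔΔCt = (25.87−15.09) − (31.42−15.85) = 10.78 − 15.57 = -4.79; fold change = 2^4.79 = 27.665
Notch6: ΔΔCt = (23.68−15.09) − (26.20−15.85) = 8.59 − 10.35 = -1.76; fold change = 2^1.76 = 3.387
Tp12 has the largest |ΔΔCt| = 4.79.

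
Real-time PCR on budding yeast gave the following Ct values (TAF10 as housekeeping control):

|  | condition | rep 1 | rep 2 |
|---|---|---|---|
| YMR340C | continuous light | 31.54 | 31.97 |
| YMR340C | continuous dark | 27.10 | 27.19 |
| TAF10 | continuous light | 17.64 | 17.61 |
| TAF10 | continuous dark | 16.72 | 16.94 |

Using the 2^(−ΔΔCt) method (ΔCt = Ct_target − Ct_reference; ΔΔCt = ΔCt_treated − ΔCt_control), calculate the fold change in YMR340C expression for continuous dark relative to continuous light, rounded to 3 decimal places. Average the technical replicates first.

Mean Ct: YMR340C continuous light 31.755; YMR340C continuous dark 27.145; TAF10 continuous light 17.625; TAF10 continuous dark 16.830
ΔCt(continuous light) = 31.755 − 17.625 = 14.130
ΔCt(continuous dark) = 27.145 − 16.830 = 10.315
ΔΔCt = 10.315 − 14.130 = -3.815
Fold change = 2^(−(-3.815)) = 2^3.815 = 14.0744

14.074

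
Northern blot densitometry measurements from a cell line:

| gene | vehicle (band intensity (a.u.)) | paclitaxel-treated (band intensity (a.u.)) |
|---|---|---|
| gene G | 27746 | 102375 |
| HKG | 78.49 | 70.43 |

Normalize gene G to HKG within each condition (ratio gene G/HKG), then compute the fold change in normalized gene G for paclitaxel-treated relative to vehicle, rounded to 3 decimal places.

gene G/HKG (vehicle) = 27746 / 78.49 = 353.5
gene G/HKG (paclitaxel-treated) = 102375 / 70.43 = 1453.6
Fold change = 1453.6 / 353.5 = 4.1120

4.112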